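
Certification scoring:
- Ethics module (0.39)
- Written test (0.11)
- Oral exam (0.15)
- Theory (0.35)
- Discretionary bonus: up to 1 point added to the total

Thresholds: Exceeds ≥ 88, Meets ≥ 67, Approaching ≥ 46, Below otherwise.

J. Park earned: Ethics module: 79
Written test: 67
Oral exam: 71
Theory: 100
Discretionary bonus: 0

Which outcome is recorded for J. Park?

Meets

Weighted total:
  Ethics module 79 × 0.39 = 30.81
  Written test 67 × 0.11 = 7.37
  Oral exam 71 × 0.15 = 10.65
  Theory 100 × 0.35 = 35
Sum = 83.83
Discretionary bonus: 83.83 + 0 = 83.83
83.83 is ≥ 67 and < 88 → Meets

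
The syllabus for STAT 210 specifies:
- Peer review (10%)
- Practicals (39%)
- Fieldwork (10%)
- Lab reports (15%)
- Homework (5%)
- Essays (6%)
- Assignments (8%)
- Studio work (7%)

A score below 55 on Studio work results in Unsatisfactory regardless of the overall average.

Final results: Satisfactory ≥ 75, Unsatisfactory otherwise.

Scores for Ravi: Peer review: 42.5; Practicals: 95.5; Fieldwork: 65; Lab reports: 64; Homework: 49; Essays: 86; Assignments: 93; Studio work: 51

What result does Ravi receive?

Unsatisfactory

Studio work score 51 < 55: minimum not met.
Weighted total:
  Peer review 42.5 × 0.1 = 4.25
  Practicals 95.5 × 0.39 = 37.245
  Fieldwork 65 × 0.1 = 6.5
  Lab reports 64 × 0.15 = 9.6
  Homework 49 × 0.05 = 2.45
  Essays 86 × 0.06 = 5.16
  Assignments 93 × 0.08 = 7.44
  Studio work 51 × 0.07 = 3.57
Sum = 76.215
Because the Studio work minimum was not met, the result is Unsatisfactory.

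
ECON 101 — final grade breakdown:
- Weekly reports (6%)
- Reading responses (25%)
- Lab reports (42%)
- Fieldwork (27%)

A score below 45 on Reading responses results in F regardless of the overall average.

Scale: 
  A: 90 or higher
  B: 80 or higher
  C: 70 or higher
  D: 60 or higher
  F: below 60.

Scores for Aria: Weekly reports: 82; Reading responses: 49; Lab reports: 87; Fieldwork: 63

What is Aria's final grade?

C

Reading responses score 49 ≥ 45: minimum met.
Weighted total:
  Weekly reports 82 × 0.06 = 4.92
  Reading responses 49 × 0.25 = 12.25
  Lab reports 87 × 0.42 = 36.54
  Fieldwork 63 × 0.27 = 17.01
Sum = 70.72
70.72 is ≥ 70 and < 80 → C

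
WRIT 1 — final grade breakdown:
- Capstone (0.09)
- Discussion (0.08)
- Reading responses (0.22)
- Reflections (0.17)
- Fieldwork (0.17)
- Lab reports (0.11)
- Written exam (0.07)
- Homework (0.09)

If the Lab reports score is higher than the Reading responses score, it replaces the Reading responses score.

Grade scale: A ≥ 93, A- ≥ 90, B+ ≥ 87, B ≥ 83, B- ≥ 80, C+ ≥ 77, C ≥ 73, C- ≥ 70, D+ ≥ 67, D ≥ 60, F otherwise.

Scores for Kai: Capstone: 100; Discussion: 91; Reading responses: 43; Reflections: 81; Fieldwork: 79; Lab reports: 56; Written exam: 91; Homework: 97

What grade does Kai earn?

C+

Lab reports (56) > Reading responses (43), so Reading responses counts as 56.
Weighted total:
  Capstone 100 × 0.09 = 9
  Discussion 91 × 0.08 = 7.28
  Reading responses 56 × 0.22 = 12.32
  Reflections 81 × 0.17 = 13.77
  Fieldwork 79 × 0.17 = 13.43
  Lab reports 56 × 0.11 = 6.16
  Written exam 91 × 0.07 = 6.37
  Homework 97 × 0.09 = 8.73
Sum = 77.06
77.06 is ≥ 77 and < 80 → C+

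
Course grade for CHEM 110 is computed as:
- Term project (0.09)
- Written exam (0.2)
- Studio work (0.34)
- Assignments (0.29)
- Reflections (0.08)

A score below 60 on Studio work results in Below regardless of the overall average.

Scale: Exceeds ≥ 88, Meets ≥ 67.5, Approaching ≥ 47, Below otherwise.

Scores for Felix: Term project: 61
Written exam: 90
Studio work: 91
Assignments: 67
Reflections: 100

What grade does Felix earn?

Meets

Studio work score 91 ≥ 60: minimum met.
Weighted total:
  Term project 61 × 0.09 = 5.49
  Written exam 90 × 0.2 = 18
  Studio work 91 × 0.34 = 30.94
  Assignments 67 × 0.29 = 19.43
  Reflections 100 × 0.08 = 8
Sum = 81.86
81.86 is ≥ 67.5 and < 88 → Meets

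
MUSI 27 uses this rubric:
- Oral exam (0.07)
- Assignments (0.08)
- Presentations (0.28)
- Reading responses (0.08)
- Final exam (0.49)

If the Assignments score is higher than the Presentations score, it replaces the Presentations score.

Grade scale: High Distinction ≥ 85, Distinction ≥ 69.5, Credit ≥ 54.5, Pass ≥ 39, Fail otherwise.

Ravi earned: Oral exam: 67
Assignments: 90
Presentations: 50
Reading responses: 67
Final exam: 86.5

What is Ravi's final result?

Assignments (90) > Presentations (50), so Presentations counts as 90.
Weighted total:
  Oral exam 67 × 0.07 = 4.69
  Assignments 90 × 0.08 = 7.2
  Presentations 90 × 0.28 = 25.2
  Reading responses 67 × 0.08 = 5.36
  Final exam 86.5 × 0.49 = 42.385
Sum = 84.835
84.835 is ≥ 69.5 and < 85 → Distinction

Distinction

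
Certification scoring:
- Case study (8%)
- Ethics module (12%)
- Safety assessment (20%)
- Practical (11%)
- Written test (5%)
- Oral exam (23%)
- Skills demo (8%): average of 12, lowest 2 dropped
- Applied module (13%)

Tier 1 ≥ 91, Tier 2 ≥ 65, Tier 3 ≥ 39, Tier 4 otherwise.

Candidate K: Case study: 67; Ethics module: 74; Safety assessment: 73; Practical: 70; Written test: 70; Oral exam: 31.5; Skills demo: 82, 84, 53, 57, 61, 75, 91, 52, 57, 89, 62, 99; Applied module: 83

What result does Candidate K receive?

Tier 3

Skills demo: drop 52, 53 → average of remaining 10 = 757/10 = 75.7
Weighted total:
  Case study 67 × 0.08 = 5.36
  Ethics module 74 × 0.12 = 8.88
  Safety assessment 73 × 0.2 = 14.6
  Practical 70 × 0.11 = 7.7
  Written test 70 × 0.05 = 3.5
  Oral exam 31.5 × 0.23 = 7.245
  Skills demo 75.7 × 0.08 = 6.056
  Applied module 83 × 0.13 = 10.79
Sum = 64.131
64.131 is ≥ 39 and < 65 → Tier 3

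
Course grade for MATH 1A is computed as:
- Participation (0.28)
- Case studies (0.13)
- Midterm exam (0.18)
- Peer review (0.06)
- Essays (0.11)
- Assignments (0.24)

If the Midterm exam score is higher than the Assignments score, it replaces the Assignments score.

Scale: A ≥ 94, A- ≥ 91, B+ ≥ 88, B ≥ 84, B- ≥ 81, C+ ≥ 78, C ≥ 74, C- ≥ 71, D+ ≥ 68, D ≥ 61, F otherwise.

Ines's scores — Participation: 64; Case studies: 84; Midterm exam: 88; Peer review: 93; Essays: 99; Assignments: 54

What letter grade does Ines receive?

Midterm exam (88) > Assignments (54), so Assignments counts as 88.
Weighted total:
  Participation 64 × 0.28 = 17.92
  Case studies 84 × 0.13 = 10.92
  Midterm exam 88 × 0.18 = 15.84
  Peer review 93 × 0.06 = 5.58
  Essays 99 × 0.11 = 10.89
  Assignments 88 × 0.24 = 21.12
Sum = 82.27
82.27 is ≥ 81 and < 84 → B-

B-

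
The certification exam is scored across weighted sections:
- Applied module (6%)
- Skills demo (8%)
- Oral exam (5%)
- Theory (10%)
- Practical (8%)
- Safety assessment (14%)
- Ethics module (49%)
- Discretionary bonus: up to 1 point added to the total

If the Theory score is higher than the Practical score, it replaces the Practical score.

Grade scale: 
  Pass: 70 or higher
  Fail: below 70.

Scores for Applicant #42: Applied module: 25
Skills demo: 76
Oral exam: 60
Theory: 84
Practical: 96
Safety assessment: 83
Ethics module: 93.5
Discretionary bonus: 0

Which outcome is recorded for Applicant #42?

Pass

Theory (84) ≤ Practical (96), so Practical stays at 96.
Weighted total:
  Applied module 25 × 0.06 = 1.5
  Skills demo 76 × 0.08 = 6.08
  Oral exam 60 × 0.05 = 3
  Theory 84 × 0.1 = 8.4
  Practical 96 × 0.08 = 7.68
  Safety assessment 83 × 0.14 = 11.62
  Ethics module 93.5 × 0.49 = 45.815
Sum = 84.095
Discretionary bonus: 84.095 + 0 = 84.095
84.095 ≥ 70 → Pass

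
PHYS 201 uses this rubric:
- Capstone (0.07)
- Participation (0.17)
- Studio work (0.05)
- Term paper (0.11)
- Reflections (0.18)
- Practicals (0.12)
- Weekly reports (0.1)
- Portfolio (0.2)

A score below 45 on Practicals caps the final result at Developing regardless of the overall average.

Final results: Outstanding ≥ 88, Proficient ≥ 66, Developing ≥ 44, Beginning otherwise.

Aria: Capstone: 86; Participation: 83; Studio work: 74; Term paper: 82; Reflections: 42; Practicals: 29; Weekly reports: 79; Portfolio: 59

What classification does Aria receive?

Practicals score 29 < 45: minimum not met.
Weighted total:
  Capstone 86 × 0.07 = 6.02
  Participation 83 × 0.17 = 14.11
  Studio work 74 × 0.05 = 3.7
  Term paper 82 × 0.11 = 9.02
  Reflections 42 × 0.18 = 7.56
  Practicals 29 × 0.12 = 3.48
  Weekly reports 79 × 0.1 = 7.9
  Portfolio 59 × 0.2 = 11.8
Sum = 63.59
63.59 would be Developing; cap at Developing applies → Developing.

Developing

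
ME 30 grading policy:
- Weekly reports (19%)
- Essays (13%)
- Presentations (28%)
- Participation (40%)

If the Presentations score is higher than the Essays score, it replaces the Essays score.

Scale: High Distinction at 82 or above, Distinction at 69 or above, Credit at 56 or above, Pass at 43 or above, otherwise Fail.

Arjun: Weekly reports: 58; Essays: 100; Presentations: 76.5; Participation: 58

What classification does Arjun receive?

Presentations (76.5) ≤ Essays (100), so Essays stays at 100.
Weighted total:
  Weekly reports 58 × 0.19 = 11.02
  Essays 100 × 0.13 = 13
  Presentations 76.5 × 0.28 = 21.42
  Participation 58 × 0.4 = 23.2
Sum = 68.64
68.64 is ≥ 56 and < 69 → Credit

Credit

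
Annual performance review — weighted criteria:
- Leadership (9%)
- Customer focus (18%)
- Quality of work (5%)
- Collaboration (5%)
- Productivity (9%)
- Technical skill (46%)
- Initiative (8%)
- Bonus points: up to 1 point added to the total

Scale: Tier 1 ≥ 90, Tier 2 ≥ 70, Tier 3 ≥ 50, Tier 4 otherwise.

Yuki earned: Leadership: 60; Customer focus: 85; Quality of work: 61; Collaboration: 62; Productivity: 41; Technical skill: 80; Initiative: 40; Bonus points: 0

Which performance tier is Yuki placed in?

Weighted total:
  Leadership 60 × 0.09 = 5.4
  Customer focus 85 × 0.18 = 15.3
  Quality of work 61 × 0.05 = 3.05
  Collaboration 62 × 0.05 = 3.1
  Productivity 41 × 0.09 = 3.69
  Technical skill 80 × 0.46 = 36.8
  Initiative 40 × 0.08 = 3.2
Sum = 70.54
Bonus points: 70.54 + 0 = 70.54
70.54 is ≥ 70 and < 90 → Tier 2

Tier 2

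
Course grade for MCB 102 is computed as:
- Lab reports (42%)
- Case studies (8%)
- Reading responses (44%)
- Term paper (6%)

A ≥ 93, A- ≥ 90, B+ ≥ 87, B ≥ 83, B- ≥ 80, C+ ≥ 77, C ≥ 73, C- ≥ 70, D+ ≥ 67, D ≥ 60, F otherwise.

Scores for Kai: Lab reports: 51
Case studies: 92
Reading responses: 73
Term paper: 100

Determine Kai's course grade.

D

Weighted total:
  Lab reports 51 × 0.42 = 21.42
  Case studies 92 × 0.08 = 7.36
  Reading responses 73 × 0.44 = 32.12
  Term paper 100 × 0.06 = 6
Sum = 66.9
66.9 is ≥ 60 and < 67 → D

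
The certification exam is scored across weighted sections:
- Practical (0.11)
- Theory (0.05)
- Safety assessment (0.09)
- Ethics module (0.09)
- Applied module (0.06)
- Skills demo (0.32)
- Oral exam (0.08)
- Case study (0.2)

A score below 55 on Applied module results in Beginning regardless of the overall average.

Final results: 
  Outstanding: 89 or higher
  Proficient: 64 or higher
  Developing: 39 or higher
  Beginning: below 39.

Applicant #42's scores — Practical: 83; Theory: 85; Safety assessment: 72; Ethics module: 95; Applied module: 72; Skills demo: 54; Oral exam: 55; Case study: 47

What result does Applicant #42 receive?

Applied module score 72 ≥ 55: minimum met.
Weighted total:
  Practical 83 × 0.11 = 9.13
  Theory 85 × 0.05 = 4.25
  Safety assessment 72 × 0.09 = 6.48
  Ethics module 95 × 0.09 = 8.55
  Applied module 72 × 0.06 = 4.32
  Skills demo 54 × 0.32 = 17.28
  Oral exam 55 × 0.08 = 4.4
  Case study 47 × 0.2 = 9.4
Sum = 63.81
63.81 is ≥ 39 and < 64 → Developing

Developing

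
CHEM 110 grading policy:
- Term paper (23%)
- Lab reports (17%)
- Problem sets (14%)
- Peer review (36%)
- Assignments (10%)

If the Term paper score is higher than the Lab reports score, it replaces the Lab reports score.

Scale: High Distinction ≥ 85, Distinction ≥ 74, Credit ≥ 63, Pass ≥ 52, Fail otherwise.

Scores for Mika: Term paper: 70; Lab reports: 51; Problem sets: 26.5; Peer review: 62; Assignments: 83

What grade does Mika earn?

Term paper (70) > Lab reports (51), so Lab reports counts as 70.
Weighted total:
  Term paper 70 × 0.23 = 16.1
  Lab reports 70 × 0.17 = 11.9
  Problem sets 26.5 × 0.14 = 3.71
  Peer review 62 × 0.36 = 22.32
  Assignments 83 × 0.1 = 8.3
Sum = 62.33
62.33 is ≥ 52 and < 63 → Pass

Pass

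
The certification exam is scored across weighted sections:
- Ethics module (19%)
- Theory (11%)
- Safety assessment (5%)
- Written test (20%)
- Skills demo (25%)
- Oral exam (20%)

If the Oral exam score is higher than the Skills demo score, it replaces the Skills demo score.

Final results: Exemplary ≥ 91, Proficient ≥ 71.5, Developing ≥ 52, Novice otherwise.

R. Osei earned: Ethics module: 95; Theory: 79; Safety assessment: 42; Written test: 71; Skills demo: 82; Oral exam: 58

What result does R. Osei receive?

Oral exam (58) ≤ Skills demo (82), so Skills demo stays at 82.
Weighted total:
  Ethics module 95 × 0.19 = 18.05
  Theory 79 × 0.11 = 8.69
  Safety assessment 42 × 0.05 = 2.1
  Written test 71 × 0.2 = 14.2
  Skills demo 82 × 0.25 = 20.5
  Oral exam 58 × 0.2 = 11.6
Sum = 75.14
75.14 is ≥ 71.5 and < 91 → Proficient

Proficient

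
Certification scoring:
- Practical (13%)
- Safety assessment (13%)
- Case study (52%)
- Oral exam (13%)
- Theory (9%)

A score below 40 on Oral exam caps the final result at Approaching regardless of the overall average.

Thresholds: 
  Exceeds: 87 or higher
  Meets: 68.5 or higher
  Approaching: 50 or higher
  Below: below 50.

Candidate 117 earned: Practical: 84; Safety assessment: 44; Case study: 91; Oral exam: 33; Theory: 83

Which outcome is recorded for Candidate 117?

Oral exam score 33 < 40: minimum not met.
Weighted total:
  Practical 84 × 0.13 = 10.92
  Safety assessment 44 × 0.13 = 5.72
  Case study 91 × 0.52 = 47.32
  Oral exam 33 × 0.13 = 4.29
  Theory 83 × 0.09 = 7.47
Sum = 75.72
75.72 would be Meets; cap at Approaching applies → Approaching.

Approaching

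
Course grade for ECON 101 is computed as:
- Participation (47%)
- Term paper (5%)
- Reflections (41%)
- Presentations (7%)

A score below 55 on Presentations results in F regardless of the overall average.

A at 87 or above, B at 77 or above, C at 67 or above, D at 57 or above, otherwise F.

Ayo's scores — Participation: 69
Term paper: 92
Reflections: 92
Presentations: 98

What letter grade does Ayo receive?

B

Presentations score 98 ≥ 55: minimum met.
Weighted total:
  Participation 69 × 0.47 = 32.43
  Term paper 92 × 0.05 = 4.6
  Reflections 92 × 0.41 = 37.72
  Presentations 98 × 0.07 = 6.86
Sum = 81.61
81.61 is ≥ 77 and < 87 → B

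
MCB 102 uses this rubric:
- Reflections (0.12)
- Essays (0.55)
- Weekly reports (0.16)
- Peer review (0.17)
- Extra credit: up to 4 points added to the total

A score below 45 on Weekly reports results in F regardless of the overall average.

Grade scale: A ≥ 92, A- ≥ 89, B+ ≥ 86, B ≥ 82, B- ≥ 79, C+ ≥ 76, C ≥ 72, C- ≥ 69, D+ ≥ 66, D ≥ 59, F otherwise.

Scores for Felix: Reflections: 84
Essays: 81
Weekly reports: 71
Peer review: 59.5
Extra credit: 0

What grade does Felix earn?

C+

Weekly reports score 71 ≥ 45: minimum met.
Weighted total:
  Reflections 84 × 0.12 = 10.08
  Essays 81 × 0.55 = 44.55
  Weekly reports 71 × 0.16 = 11.36
  Peer review 59.5 × 0.17 = 10.115
Sum = 76.105
Extra credit: 76.105 + 0 = 76.105
76.105 is ≥ 76 and < 79 → C+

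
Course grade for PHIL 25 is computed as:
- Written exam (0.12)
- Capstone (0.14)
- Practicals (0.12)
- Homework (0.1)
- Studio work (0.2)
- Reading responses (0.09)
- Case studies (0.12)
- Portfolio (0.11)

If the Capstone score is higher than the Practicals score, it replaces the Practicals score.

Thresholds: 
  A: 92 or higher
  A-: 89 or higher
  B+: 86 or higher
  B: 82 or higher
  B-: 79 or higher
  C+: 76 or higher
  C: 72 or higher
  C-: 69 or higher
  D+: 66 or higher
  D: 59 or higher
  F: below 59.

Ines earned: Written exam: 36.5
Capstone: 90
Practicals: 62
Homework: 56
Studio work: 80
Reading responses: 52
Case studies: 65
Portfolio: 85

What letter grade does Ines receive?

Capstone (90) > Practicals (62), so Practicals counts as 90.
Weighted total:
  Written exam 36.5 × 0.12 = 4.38
  Capstone 90 × 0.14 = 12.6
  Practicals 90 × 0.12 = 10.8
  Homework 56 × 0.1 = 5.6
  Studio work 80 × 0.2 = 16
  Reading responses 52 × 0.09 = 4.68
  Case studies 65 × 0.12 = 7.8
  Portfolio 85 × 0.11 = 9.35
Sum = 71.21
71.21 is ≥ 69 and < 72 → C-

C-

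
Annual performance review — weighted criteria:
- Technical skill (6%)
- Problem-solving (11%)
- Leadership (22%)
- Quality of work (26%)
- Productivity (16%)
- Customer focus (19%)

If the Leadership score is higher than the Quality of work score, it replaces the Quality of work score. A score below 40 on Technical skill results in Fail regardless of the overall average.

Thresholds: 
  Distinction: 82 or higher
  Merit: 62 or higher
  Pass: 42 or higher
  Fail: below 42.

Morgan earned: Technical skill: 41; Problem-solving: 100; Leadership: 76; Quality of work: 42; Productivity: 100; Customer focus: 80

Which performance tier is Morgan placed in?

Leadership (76) > Quality of work (42), so Quality of work counts as 76.
Technical skill score 41 ≥ 40: minimum met.
Weighted total:
  Technical skill 41 × 0.06 = 2.46
  Problem-solving 100 × 0.11 = 11
  Leadership 76 × 0.22 = 16.72
  Quality of work 76 × 0.26 = 19.76
  Productivity 100 × 0.16 = 16
  Customer focus 80 × 0.19 = 15.2
Sum = 81.14
81.14 is ≥ 62 and < 82 → Merit

Merit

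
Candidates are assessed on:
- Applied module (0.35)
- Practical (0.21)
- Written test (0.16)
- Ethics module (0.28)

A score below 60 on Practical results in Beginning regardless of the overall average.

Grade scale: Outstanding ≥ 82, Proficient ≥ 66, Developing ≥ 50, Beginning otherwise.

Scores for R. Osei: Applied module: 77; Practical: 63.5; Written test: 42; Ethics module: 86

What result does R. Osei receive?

Proficient

Practical score 63.5 ≥ 60: minimum met.
Weighted total:
  Applied module 77 × 0.35 = 26.95
  Practical 63.5 × 0.21 = 13.335
  Written test 42 × 0.16 = 6.72
  Ethics module 86 × 0.28 = 24.08
Sum = 71.085
71.085 is ≥ 66 and < 82 → Proficient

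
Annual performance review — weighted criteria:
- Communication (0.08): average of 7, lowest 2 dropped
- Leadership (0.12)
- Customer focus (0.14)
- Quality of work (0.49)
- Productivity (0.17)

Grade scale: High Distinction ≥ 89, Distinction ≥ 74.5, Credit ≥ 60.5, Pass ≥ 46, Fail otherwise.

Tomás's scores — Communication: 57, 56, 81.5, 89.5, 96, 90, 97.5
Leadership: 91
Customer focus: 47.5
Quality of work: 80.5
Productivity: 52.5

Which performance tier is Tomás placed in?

Communication: drop 56, 57 → average of remaining 5 = 454.5/5 = 90.9
Weighted total:
  Communication 90.9 × 0.08 = 7.272
  Leadership 91 × 0.12 = 10.92
  Customer focus 47.5 × 0.14 = 6.65
  Quality of work 80.5 × 0.49 = 39.445
  Productivity 52.5 × 0.17 = 8.925
Sum = 73.212
73.212 is ≥ 60.5 and < 74.5 → Credit

Credit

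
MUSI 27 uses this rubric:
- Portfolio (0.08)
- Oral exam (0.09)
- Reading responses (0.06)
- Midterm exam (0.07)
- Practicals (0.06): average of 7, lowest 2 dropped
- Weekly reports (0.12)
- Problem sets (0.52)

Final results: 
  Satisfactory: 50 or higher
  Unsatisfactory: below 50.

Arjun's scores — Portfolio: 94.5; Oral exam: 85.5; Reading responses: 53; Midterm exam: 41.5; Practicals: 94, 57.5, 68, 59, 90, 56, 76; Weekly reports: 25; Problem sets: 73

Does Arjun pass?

Practicals: drop 56, 57.5 → average of remaining 5 = 387/5 = 77.4
Weighted total:
  Portfolio 94.5 × 0.08 = 7.56
  Oral exam 85.5 × 0.09 = 7.695
  Reading responses 53 × 0.06 = 3.18
  Midterm exam 41.5 × 0.07 = 2.905
  Practicals 77.4 × 0.06 = 4.644
  Weekly reports 25 × 0.12 = 3
  Problem sets 73 × 0.52 = 37.96
Sum = 66.944
66.944 ≥ 50 → Satisfactory

Satisfactory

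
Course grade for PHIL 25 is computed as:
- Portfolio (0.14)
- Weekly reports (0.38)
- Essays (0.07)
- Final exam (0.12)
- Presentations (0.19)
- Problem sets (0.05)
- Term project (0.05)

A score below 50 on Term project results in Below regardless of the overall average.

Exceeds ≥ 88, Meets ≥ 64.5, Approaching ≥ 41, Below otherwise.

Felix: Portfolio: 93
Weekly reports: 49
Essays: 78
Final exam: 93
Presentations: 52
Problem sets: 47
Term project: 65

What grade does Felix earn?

Approaching

Term project score 65 ≥ 50: minimum met.
Weighted total:
  Portfolio 93 × 0.14 = 13.02
  Weekly reports 49 × 0.38 = 18.62
  Essays 78 × 0.07 = 5.46
  Final exam 93 × 0.12 = 11.16
  Presentations 52 × 0.19 = 9.88
  Problem sets 47 × 0.05 = 2.35
  Term project 65 × 0.05 = 3.25
Sum = 63.74
63.74 is ≥ 41 and < 64.5 → Approaching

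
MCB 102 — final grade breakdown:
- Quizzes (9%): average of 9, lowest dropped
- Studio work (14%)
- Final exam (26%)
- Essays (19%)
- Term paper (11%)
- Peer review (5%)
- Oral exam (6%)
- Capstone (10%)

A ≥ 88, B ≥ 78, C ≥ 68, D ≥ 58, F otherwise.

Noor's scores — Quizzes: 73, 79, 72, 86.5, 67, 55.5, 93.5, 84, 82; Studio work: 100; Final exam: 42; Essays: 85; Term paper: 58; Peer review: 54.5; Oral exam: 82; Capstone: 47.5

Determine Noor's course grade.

Quizzes: drop 55.5 → average of remaining 8 = 637/8 = 79.625
Weighted total:
  Quizzes 79.625 × 0.09 = 7.16625
  Studio work 100 × 0.14 = 14
  Final exam 42 × 0.26 = 10.92
  Essays 85 × 0.19 = 16.15
  Term paper 58 × 0.11 = 6.38
  Peer review 54.5 × 0.05 = 2.725
  Oral exam 82 × 0.06 = 4.92
  Capstone 47.5 × 0.1 = 4.75
Sum = 67.01125
67.01125 is ≥ 58 and < 68 → D

D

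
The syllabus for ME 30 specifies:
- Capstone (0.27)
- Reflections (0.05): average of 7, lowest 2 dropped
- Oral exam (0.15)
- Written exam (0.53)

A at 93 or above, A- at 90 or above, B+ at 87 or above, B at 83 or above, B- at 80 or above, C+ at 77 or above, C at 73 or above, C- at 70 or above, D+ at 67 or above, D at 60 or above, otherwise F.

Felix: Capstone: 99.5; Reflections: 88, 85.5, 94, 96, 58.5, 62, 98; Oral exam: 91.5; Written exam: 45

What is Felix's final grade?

Reflections: drop 58.5, 62 → average of remaining 5 = 461.5/5 = 92.3
Weighted total:
  Capstone 99.5 × 0.27 = 26.865
  Reflections 92.3 × 0.05 = 4.615
  Oral exam 91.5 × 0.15 = 13.725
  Written exam 45 × 0.53 = 23.85
Sum = 69.055
69.055 is ≥ 67 and < 70 → D+

D+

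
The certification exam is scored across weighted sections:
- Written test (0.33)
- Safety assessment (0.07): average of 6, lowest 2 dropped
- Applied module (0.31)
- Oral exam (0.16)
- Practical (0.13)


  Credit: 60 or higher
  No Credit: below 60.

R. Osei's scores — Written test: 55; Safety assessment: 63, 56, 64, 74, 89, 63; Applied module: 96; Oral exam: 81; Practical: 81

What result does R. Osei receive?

Safety assessment: drop 56, 63 → average of remaining 4 = 290/4 = 72.5
Weighted total:
  Written test 55 × 0.33 = 18.15
  Safety assessment 72.5 × 0.07 = 5.075
  Applied module 96 × 0.31 = 29.76
  Oral exam 81 × 0.16 = 12.96
  Practical 81 × 0.13 = 10.53
Sum = 76.475
76.475 ≥ 60 → Credit

Credit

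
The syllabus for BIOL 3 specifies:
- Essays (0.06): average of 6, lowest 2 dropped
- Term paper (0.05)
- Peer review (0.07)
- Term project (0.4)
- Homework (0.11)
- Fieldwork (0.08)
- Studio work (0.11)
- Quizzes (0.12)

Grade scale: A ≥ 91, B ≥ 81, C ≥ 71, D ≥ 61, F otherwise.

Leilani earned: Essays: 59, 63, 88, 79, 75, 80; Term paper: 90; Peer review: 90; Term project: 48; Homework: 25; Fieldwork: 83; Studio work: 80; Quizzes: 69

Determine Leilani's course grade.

D

Essays: drop 59, 63 → average of remaining 4 = 322/4 = 80.5
Weighted total:
  Essays 80.5 × 0.06 = 4.83
  Term paper 90 × 0.05 = 4.5
  Peer review 90 × 0.07 = 6.3
  Term project 48 × 0.4 = 19.2
  Homework 25 × 0.11 = 2.75
  Fieldwork 83 × 0.08 = 6.64
  Studio work 80 × 0.11 = 8.8
  Quizzes 69 × 0.12 = 8.28
Sum = 61.3
61.3 is ≥ 61 and < 71 → D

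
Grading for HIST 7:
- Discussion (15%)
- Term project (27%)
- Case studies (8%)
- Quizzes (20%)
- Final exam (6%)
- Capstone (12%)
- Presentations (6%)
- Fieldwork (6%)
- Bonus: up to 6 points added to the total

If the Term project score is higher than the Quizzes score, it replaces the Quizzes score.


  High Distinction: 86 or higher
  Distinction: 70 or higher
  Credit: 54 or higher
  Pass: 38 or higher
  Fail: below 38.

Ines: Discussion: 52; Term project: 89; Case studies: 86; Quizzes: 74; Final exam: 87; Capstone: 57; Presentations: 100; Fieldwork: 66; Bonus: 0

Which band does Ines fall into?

Distinction

Term project (89) > Quizzes (74), so Quizzes counts as 89.
Weighted total:
  Discussion 52 × 0.15 = 7.8
  Term project 89 × 0.27 = 24.03
  Case studies 86 × 0.08 = 6.88
  Quizzes 89 × 0.2 = 17.8
  Final exam 87 × 0.06 = 5.22
  Capstone 57 × 0.12 = 6.84
  Presentations 100 × 0.06 = 6
  Fieldwork 66 × 0.06 = 3.96
Sum = 78.53
Bonus: 78.53 + 0 = 78.53
78.53 is ≥ 70 and < 86 → Distinction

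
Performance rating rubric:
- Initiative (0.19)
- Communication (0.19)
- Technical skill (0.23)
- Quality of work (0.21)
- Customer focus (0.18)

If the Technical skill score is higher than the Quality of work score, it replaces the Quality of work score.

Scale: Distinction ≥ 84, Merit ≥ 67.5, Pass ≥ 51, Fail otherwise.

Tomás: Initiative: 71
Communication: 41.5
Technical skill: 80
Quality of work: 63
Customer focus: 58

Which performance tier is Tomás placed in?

Technical skill (80) > Quality of work (63), so Quality of work counts as 80.
Weighted total:
  Initiative 71 × 0.19 = 13.49
  Communication 41.5 × 0.19 = 7.885
  Technical skill 80 × 0.23 = 18.4
  Quality of work 80 × 0.21 = 16.8
  Customer focus 58 × 0.18 = 10.44
Sum = 67.015
67.015 is ≥ 51 and < 67.5 → Pass

Pass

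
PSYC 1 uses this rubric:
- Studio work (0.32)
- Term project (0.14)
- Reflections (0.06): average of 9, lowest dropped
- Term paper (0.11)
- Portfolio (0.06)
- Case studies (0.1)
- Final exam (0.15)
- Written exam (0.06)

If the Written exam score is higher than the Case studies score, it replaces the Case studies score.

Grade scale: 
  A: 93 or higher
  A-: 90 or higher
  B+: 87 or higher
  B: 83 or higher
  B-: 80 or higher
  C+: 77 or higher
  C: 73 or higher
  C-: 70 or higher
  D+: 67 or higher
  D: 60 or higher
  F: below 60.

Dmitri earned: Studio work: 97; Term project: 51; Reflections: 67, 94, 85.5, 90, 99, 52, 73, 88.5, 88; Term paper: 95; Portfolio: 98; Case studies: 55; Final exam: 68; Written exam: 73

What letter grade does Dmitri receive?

B-

Reflections: drop 52 → average of remaining 8 = 685/8 = 85.625
Written exam (73) > Case studies (55), so Case studies counts as 73.
Weighted total:
  Studio work 97 × 0.32 = 31.04
  Term project 51 × 0.14 = 7.14
  Reflections 85.625 × 0.06 = 5.1375
  Term paper 95 × 0.11 = 10.45
  Portfolio 98 × 0.06 = 5.88
  Case studies 73 × 0.1 = 7.3
  Final exam 68 × 0.15 = 10.2
  Written exam 73 × 0.06 = 4.38
Sum = 81.5275
81.5275 is ≥ 80 and < 83 → B-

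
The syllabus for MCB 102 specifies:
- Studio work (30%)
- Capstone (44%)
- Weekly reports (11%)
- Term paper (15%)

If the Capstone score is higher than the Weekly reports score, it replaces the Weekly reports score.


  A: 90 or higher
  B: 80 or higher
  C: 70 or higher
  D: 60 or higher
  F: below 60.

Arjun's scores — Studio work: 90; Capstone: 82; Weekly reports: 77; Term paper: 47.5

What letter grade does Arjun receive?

Capstone (82) > Weekly reports (77), so Weekly reports counts as 82.
Weighted total:
  Studio work 90 × 0.3 = 27
  Capstone 82 × 0.44 = 36.08
  Weekly reports 82 × 0.11 = 9.02
  Term paper 47.5 × 0.15 = 7.125
Sum = 79.225
79.225 is ≥ 70 and < 80 → C

C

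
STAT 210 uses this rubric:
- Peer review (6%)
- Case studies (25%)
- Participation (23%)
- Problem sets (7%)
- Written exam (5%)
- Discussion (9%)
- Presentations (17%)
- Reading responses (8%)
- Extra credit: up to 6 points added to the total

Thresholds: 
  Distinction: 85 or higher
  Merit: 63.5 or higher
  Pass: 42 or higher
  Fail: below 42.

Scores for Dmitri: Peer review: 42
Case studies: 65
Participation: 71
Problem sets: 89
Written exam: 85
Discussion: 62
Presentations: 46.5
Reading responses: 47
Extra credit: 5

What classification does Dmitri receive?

Merit

Weighted total:
  Peer review 42 × 0.06 = 2.52
  Case studies 65 × 0.25 = 16.25
  Participation 71 × 0.23 = 16.33
  Problem sets 89 × 0.07 = 6.23
  Written exam 85 × 0.05 = 4.25
  Discussion 62 × 0.09 = 5.58
  Presentations 46.5 × 0.17 = 7.905
  Reading responses 47 × 0.08 = 3.76
Sum = 62.825
Extra credit: 62.825 + 5 = 67.825
67.825 is ≥ 63.5 and < 85 → Merit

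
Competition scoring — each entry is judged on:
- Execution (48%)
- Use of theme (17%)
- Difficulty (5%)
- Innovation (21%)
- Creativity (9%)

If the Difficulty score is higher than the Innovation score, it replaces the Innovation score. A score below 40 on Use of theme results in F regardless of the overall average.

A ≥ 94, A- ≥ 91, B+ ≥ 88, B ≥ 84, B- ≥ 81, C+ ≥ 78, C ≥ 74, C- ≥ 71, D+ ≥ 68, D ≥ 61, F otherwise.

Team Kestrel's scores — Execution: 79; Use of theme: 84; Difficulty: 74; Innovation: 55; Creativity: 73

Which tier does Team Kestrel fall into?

Difficulty (74) > Innovation (55), so Innovation counts as 74.
Use of theme score 84 ≥ 40: minimum met.
Weighted total:
  Execution 79 × 0.48 = 37.92
  Use of theme 84 × 0.17 = 14.28
  Difficulty 74 × 0.05 = 3.7
  Innovation 74 × 0.21 = 15.54
  Creativity 73 × 0.09 = 6.57
Sum = 78.01
78.01 is ≥ 78 and < 81 → C+

C+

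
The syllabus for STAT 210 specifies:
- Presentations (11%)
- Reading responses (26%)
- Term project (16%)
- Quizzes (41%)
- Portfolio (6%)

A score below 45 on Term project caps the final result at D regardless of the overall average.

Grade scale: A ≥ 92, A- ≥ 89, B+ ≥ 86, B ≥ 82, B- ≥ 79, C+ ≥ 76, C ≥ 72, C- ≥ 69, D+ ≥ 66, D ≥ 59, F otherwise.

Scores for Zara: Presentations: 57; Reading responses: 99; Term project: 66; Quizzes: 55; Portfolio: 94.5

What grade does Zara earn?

Term project score 66 ≥ 45: minimum met.
Weighted total:
  Presentations 57 × 0.11 = 6.27
  Reading responses 99 × 0.26 = 25.74
  Term project 66 × 0.16 = 10.56
  Quizzes 55 × 0.41 = 22.55
  Portfolio 94.5 × 0.06 = 5.67
Sum = 70.79
70.79 is ≥ 69 and < 72 → C-

C-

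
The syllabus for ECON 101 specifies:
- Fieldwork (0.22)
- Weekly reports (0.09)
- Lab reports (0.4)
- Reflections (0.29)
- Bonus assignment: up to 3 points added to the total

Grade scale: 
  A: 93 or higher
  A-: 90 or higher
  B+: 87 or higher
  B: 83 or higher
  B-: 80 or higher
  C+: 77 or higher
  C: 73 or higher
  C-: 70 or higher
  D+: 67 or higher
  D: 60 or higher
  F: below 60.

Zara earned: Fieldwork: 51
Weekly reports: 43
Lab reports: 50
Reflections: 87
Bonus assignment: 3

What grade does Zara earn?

Weighted total:
  Fieldwork 51 × 0.22 = 11.22
  Weekly reports 43 × 0.09 = 3.87
  Lab reports 50 × 0.4 = 20
  Reflections 87 × 0.29 = 25.23
Sum = 60.32
Bonus assignment: 60.32 + 3 = 63.32
63.32 is ≥ 60 and < 67 → D

D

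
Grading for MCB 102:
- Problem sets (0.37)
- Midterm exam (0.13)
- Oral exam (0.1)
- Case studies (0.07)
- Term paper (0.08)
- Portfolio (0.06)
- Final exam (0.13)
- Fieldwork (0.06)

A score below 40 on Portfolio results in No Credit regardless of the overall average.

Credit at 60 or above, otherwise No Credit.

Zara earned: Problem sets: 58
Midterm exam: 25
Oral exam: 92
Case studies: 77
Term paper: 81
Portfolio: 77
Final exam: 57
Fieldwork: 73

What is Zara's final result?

Credit

Portfolio score 77 ≥ 40: minimum met.
Weighted total:
  Problem sets 58 × 0.37 = 21.46
  Midterm exam 25 × 0.13 = 3.25
  Oral exam 92 × 0.1 = 9.2
  Case studies 77 × 0.07 = 5.39
  Term paper 81 × 0.08 = 6.48
  Portfolio 77 × 0.06 = 4.62
  Final exam 57 × 0.13 = 7.41
  Fieldwork 73 × 0.06 = 4.38
Sum = 62.19
62.19 ≥ 60 → Credit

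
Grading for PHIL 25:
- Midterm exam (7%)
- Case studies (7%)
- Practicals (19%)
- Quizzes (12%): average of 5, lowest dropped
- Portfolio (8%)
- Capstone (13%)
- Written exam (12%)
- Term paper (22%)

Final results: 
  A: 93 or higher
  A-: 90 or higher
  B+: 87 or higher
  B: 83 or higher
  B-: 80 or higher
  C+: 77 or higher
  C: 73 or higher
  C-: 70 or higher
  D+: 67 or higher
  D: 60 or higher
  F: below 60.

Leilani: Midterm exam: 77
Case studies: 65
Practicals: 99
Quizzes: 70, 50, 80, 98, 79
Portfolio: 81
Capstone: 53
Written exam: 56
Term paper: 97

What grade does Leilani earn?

C+

Quizzes: drop 50 → average of remaining 4 = 327/4 = 81.75
Weighted total:
  Midterm exam 77 × 0.07 = 5.39
  Case studies 65 × 0.07 = 4.55
  Practicals 99 × 0.19 = 18.81
  Quizzes 81.75 × 0.12 = 9.81
  Portfolio 81 × 0.08 = 6.48
  Capstone 53 × 0.13 = 6.89
  Written exam 56 × 0.12 = 6.72
  Term paper 97 × 0.22 = 21.34
Sum = 79.99
79.99 is ≥ 77 and < 80 → C+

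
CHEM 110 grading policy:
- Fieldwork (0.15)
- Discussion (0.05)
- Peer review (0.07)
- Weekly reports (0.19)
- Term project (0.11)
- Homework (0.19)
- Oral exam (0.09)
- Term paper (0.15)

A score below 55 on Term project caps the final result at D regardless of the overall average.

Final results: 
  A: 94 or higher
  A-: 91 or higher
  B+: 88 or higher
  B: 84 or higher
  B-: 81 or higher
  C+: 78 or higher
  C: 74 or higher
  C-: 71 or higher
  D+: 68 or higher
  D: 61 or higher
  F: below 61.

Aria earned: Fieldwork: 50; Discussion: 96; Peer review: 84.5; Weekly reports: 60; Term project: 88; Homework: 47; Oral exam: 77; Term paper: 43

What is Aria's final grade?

Term project score 88 ≥ 55: minimum met.
Weighted total:
  Fieldwork 50 × 0.15 = 7.5
  Discussion 96 × 0.05 = 4.8
  Peer review 84.5 × 0.07 = 5.915
  Weekly reports 60 × 0.19 = 11.4
  Term project 88 × 0.11 = 9.68
  Homework 47 × 0.19 = 8.93
  Oral exam 77 × 0.09 = 6.93
  Term paper 43 × 0.15 = 6.45
Sum = 61.605
61.605 is ≥ 61 and < 68 → D

D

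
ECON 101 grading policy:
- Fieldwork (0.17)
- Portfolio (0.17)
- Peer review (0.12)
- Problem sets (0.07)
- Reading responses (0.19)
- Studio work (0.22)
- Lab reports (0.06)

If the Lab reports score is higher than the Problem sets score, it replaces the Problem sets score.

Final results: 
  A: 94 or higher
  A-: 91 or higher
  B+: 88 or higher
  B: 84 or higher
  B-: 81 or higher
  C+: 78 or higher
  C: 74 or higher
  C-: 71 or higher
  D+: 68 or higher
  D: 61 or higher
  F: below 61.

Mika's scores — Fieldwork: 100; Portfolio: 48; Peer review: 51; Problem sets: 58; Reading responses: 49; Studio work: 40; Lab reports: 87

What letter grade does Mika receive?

F

Lab reports (87) > Problem sets (58), so Problem sets counts as 87.
Weighted total:
  Fieldwork 100 × 0.17 = 17
  Portfolio 48 × 0.17 = 8.16
  Peer review 51 × 0.12 = 6.12
  Problem sets 87 × 0.07 = 6.09
  Reading responses 49 × 0.19 = 9.31
  Studio work 40 × 0.22 = 8.8
  Lab reports 87 × 0.06 = 5.22
Sum = 60.7
60.7 < 61 → F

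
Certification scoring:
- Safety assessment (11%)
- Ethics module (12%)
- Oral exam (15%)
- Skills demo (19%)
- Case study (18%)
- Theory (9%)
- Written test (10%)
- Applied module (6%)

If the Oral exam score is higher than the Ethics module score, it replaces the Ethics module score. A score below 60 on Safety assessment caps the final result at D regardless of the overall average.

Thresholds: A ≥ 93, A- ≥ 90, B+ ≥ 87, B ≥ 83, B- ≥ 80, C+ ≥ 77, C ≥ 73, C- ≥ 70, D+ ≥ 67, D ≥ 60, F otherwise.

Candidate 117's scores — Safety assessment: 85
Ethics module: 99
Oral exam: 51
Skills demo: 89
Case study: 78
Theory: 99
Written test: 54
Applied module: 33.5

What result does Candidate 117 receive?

Oral exam (51) ≤ Ethics module (99), so Ethics module stays at 99.
Safety assessment score 85 ≥ 60: minimum met.
Weighted total:
  Safety assessment 85 × 0.11 = 9.35
  Ethics module 99 × 0.12 = 11.88
  Oral exam 51 × 0.15 = 7.65
  Skills demo 89 × 0.19 = 16.91
  Case study 78 × 0.18 = 14.04
  Theory 99 × 0.09 = 8.91
  Written test 54 × 0.1 = 5.4
  Applied module 33.5 × 0.06 = 2.01
Sum = 76.15
76.15 is ≥ 73 and < 77 → C

C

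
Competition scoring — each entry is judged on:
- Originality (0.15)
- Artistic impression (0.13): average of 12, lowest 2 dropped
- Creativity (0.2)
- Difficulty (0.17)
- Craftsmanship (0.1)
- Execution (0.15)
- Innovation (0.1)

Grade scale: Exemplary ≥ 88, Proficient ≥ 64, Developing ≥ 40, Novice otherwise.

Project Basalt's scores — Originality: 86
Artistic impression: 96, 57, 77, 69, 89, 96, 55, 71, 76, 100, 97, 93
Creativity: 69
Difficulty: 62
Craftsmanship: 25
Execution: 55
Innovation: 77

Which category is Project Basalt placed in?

Proficient

Artistic impression: drop 55, 57 → average of remaining 10 = 864/10 = 86.4
Weighted total:
  Originality 86 × 0.15 = 12.9
  Artistic impression 86.4 × 0.13 = 11.232
  Creativity 69 × 0.2 = 13.8
  Difficulty 62 × 0.17 = 10.54
  Craftsmanship 25 × 0.1 = 2.5
  Execution 55 × 0.15 = 8.25
  Innovation 77 × 0.1 = 7.7
Sum = 66.922
66.922 is ≥ 64 and < 88 → Proficient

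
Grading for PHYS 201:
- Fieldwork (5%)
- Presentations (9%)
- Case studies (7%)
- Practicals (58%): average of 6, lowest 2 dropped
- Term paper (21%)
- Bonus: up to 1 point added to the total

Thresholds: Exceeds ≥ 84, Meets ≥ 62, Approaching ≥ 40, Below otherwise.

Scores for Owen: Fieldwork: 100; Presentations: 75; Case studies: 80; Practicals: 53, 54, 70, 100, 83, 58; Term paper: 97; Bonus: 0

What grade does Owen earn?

Meets

Practicals: drop 53, 54 → average of remaining 4 = 311/4 = 77.75
Weighted total:
  Fieldwork 100 × 0.05 = 5
  Presentations 75 × 0.09 = 6.75
  Case studies 80 × 0.07 = 5.6
  Practicals 77.75 × 0.58 = 45.095
  Term paper 97 × 0.21 = 20.37
Sum = 82.815
Bonus: 82.815 + 0 = 82.815
82.815 is ≥ 62 and < 84 → Meets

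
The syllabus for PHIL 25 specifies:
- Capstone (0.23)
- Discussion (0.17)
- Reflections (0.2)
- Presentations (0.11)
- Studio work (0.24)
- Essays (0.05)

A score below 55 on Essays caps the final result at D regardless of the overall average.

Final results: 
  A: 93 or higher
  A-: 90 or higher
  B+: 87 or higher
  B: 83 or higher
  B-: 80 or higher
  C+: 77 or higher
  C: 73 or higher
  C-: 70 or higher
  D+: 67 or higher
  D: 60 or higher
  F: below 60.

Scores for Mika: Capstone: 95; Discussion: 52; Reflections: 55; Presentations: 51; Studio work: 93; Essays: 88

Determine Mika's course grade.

Essays score 88 ≥ 55: minimum met.
Weighted total:
  Capstone 95 × 0.23 = 21.85
  Discussion 52 × 0.17 = 8.84
  Reflections 55 × 0.2 = 11
  Presentations 51 × 0.11 = 5.61
  Studio work 93 × 0.24 = 22.32
  Essays 88 × 0.05 = 4.4
Sum = 74.02
74.02 is ≥ 73 and < 77 → C

C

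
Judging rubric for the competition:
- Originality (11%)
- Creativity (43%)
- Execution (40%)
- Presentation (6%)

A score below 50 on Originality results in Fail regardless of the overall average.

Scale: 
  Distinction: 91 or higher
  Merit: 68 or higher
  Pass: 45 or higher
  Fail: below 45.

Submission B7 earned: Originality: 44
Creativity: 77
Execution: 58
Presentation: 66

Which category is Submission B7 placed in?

Originality score 44 < 50: minimum not met.
Weighted total:
  Originality 44 × 0.11 = 4.84
  Creativity 77 × 0.43 = 33.11
  Execution 58 × 0.4 = 23.2
  Presentation 66 × 0.06 = 3.96
Sum = 65.11
Because the Originality minimum was not met, the result is Fail.

Fail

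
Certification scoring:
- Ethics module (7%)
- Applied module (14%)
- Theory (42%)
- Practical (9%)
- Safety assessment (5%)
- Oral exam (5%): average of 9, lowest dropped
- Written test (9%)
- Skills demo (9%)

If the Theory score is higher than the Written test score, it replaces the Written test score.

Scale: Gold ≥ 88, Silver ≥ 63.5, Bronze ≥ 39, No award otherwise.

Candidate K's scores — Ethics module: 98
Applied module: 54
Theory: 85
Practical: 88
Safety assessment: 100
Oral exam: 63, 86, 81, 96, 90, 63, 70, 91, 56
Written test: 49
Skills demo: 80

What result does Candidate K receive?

Oral exam: drop 56 → average of remaining 8 = 640/8 = 80
Theory (85) > Written test (49), so Written test counts as 85.
Weighted total:
  Ethics module 98 × 0.07 = 6.86
  Applied module 54 × 0.14 = 7.56
  Theory 85 × 0.42 = 35.7
  Practical 88 × 0.09 = 7.92
  Safety assessment 100 × 0.05 = 5
  Oral exam 80 × 0.05 = 4
  Written test 85 × 0.09 = 7.65
  Skills demo 80 × 0.09 = 7.2
Sum = 81.89
81.89 is ≥ 63.5 and < 88 → Silver

Silver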